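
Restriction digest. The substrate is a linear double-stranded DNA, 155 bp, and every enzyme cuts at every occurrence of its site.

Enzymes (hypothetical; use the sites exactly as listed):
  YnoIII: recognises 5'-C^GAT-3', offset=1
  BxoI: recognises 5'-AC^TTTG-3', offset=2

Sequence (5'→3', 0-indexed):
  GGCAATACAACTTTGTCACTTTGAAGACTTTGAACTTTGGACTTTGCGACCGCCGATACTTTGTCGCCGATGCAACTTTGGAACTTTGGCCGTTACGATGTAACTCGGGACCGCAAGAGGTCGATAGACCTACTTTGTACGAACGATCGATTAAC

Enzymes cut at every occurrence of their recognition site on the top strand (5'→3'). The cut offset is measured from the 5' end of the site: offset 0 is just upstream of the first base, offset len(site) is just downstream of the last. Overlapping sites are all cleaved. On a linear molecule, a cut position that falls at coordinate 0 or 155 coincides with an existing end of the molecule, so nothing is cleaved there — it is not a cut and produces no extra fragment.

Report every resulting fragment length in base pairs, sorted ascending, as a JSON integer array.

[4,5,7,7,7,8,8,8,9,9,11,11,11,12,12,26]

Scan for sites:
  YnoIII (CGAT, off=1): starts [53, 67, 95, 121, 143, 147] → cuts [54, 68, 96, 122, 144, 148]
  BxoI (ACTTTG, off=2): starts [9, 17, 26, 33, 40, 57, 74, 82, 131] → cuts [11, 19, 28, 35, 42, 59, 76, 84, 133]

All cut coordinates (distinct, sorted): [11, 19, 28, 35, 42, 54, 59, 68, 76, 84, 96, 122, 133, 144, 148]

Fragment lengths:
  [0,11): 11 bp
  [11,19): 8 bp
  [19,28): 9 bp
  [28,35): 7 bp
  [35,42): 7 bp
  [42,54): 12 bp
  [54,59): 5 bp
  [59,68): 9 bp
  [68,76): 8 bp
  [76,84): 8 bp
  [84,96): 12 bp
  [96,122): 26 bp
  [122,133): 11 bp
  [133,144): 11 bp
  [144,148): 4 bp
  [148,155): 7 bp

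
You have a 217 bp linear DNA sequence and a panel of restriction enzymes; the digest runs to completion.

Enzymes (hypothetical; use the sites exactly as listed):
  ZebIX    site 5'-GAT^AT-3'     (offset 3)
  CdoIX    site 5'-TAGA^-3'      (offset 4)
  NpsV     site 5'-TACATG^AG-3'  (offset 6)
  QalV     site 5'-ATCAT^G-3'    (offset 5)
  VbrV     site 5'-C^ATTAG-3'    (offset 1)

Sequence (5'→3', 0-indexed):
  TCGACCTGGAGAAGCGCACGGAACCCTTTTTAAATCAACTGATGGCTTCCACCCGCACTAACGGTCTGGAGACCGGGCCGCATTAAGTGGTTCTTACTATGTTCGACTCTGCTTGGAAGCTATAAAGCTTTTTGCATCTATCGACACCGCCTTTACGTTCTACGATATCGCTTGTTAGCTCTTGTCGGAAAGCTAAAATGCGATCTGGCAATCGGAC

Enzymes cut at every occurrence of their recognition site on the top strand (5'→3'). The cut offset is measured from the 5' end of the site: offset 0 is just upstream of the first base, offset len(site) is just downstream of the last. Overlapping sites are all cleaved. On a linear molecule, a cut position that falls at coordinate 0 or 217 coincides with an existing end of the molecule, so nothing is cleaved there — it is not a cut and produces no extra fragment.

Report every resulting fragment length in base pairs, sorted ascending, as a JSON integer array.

Scan for sites:
  ZebIX GATAT/3: at [163] ⇒ [166]
  CdoIX (TAGA, off=4): no sites
  NpsV (TACATGAG, off=6): no sites
  QalV (ATCATG, off=5): no sites
  VbrV (CATTAG, off=1): no sites

Pooled cuts: [166]

Fragments:
  [0,166): 166 bp
  [166,217): 51 bp

[51,166]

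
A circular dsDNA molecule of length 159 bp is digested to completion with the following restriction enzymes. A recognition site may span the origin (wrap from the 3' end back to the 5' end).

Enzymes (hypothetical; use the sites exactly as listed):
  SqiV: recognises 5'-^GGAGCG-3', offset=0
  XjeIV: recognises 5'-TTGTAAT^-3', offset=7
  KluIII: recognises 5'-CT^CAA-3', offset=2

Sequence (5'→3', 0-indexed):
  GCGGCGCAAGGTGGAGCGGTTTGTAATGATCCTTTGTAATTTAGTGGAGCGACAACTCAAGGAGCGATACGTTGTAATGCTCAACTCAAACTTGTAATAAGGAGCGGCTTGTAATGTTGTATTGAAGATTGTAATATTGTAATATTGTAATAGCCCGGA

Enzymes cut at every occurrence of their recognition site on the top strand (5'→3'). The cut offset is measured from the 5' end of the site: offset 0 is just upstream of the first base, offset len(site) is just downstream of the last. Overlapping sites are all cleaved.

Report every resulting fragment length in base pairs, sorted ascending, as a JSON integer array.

[2,3,3,5,5,5,8,8,12,12,13,15,15,15,18,20]

Site scan:
  SqiV (GGAGCG, off=0): starts [12, 45, 60, 100, 156] → cuts [12, 45, 60, 100, 156]
  XjeIV (TTGTAAT, off=7): starts [20, 33, 71, 91, 108, 128, 136, 144] → cuts [27, 40, 78, 98, 115, 135, 143, 151]
  KluIII (CTCAA, off=2): starts [55, 79, 84] → cuts [57, 81, 86]

All cut coordinates (distinct, sorted): [12, 27, 40, 45, 57, 60, 78, 81, 86, 98, 100, 115, 135, 143, 151, 156]

Fragment lengths:
  12→27: 15 bp
  27→40: 13 bp
  40→45: 5 bp
  45→57: 12 bp
  57→60: 3 bp
  60→78: 18 bp
  78→81: 3 bp
  81→86: 5 bp
  86→98: 12 bp
  98→100: 2 bp
  100→115: 15 bp
  115→135: 20 bp
  135→143: 8 bp
  143→151: 8 bp
  151→156: 5 bp
  156→12 (wrap): 159-156+12 = 15 bp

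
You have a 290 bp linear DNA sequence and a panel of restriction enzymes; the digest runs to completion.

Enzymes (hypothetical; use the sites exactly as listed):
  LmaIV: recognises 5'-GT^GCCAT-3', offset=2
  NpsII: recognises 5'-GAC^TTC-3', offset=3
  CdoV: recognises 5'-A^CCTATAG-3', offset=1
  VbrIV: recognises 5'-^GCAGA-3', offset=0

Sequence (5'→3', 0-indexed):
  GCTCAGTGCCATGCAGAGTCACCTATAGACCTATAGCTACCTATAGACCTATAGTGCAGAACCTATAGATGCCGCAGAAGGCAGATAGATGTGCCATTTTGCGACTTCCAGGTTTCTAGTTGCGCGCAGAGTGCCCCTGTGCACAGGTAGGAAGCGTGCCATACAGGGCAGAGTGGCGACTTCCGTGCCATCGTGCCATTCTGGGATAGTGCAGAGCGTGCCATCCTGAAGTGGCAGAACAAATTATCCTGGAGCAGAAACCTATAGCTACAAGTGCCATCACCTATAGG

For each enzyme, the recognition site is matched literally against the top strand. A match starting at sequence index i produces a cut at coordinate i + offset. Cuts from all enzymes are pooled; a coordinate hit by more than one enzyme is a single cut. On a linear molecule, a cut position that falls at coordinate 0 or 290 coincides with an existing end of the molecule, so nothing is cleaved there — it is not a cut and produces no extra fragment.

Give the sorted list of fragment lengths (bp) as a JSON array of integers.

[5,6,6,7,7,7,7,8,8,8,8,8,9,9,10,10,12,12,13,13,14,15,16,20,20,32]

Scan for sites:
  LmaIV (GTGCCAT, off=2): starts [5, 90, 155, 184, 192, 217, 273] → cuts [7, 92, 157, 186, 194, 219, 275]
  NpsII (GACTTC, off=3): starts [102, 177] → cuts [105, 180]
  CdoV (ACCTATAG, off=1): starts [20, 28, 38, 46, 60, 259, 281] → cuts [21, 29, 39, 47, 61, 260, 282]
  VbrIV (GCAGA, off=0): starts [12, 55, 73, 80, 125, 167, 210, 233, 253] → cuts [12, 55, 73, 80, 125, 167, 210, 233, 253]

Pooled cuts: [7, 12, 21, 29, 39, 47, 55, 61, 73, 80, 92, 105, 125, 157, 167, 180, 186, 194, 210, 219, 233, 253, 260, 275, 282]

Fragment lengths:
  [0,7): 7 bp
  [7,12): 5 bp
  [12,21): 9 bp
  [21,29): 8 bp
  [29,39): 10 bp
  [39,47): 8 bp
  [47,55): 8 bp
  [55,61): 6 bp
  [61,73): 12 bp
  [73,80): 7 bp
  [80,92): 12 bp
  [92,105): 13 bp
  [105,125): 20 bp
  [125,157): 32 bp
  [157,167): 10 bp
  [167,180): 13 bp
  [180,186): 6 bp
  [186,194): 8 bp
  [194,210): 16 bp
  [210,219): 9 bp
  [219,233): 14 bp
  [233,253): 20 bp
  [253,260): 7 bp
  [260,275): 15 bp
  [275,282): 7 bp
  [282,290): 8 bp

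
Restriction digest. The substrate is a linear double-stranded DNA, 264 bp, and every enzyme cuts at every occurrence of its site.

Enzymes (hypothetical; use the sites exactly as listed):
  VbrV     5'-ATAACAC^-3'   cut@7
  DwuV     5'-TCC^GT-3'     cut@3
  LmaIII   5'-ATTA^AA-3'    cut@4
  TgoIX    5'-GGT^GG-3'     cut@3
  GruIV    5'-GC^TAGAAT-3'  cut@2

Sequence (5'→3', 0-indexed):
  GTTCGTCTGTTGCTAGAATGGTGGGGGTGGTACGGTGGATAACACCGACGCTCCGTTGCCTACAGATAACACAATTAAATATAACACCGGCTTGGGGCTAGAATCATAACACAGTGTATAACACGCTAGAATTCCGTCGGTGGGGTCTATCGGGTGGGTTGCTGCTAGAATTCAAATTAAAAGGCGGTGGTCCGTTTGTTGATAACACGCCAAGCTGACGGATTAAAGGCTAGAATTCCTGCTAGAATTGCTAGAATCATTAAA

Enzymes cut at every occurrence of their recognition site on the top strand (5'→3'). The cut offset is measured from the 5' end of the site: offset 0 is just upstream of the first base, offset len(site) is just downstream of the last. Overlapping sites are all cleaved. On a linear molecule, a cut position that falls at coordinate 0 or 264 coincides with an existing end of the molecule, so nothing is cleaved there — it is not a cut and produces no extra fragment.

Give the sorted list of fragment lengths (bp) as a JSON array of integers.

Scan for sites:
  VbrV ATAACAC/7: at [38, 65, 80, 105, 117, 201] ⇒ [45, 72, 87, 112, 124, 208]
  DwuV TCCGT/3: at [51, 132, 190] ⇒ [54, 135, 193]
  LmaIII ATTAAA/4: at [73, 175, 221, 258] ⇒ [77, 179, 225, 262]
  TgoIX GGTGG/3: at [19, 25, 33, 138, 152, 185] ⇒ [22, 28, 36, 141, 155, 188]
  GruIV GCTAGAAT/2: at [11, 96, 124, 163, 228, 240, 249] ⇒ [13, 98, 126, 165, 230, 242, 251]

All cut coordinates (distinct, sorted): [13, 22, 28, 36, 45, 54, 72, 77, 87, 98, 112, 124, 126, 135, 141, 155, 165, 179, 188, 193, 208, 225, 230, 242, 251, 262]

Fragments:
  [0,13): 13 bp
  [13,22): 9 bp
  [22,28): 6 bp
  [28,36): 8 bp
  [36,45): 9 bp
  [45,54): 9 bp
  [54,72): 18 bp
  [72,77): 5 bp
  [77,87): 10 bp
  [87,98): 11 bp
  [98,112): 14 bp
  [112,124): 12 bp
  [124,126): 2 bp
  [126,135): 9 bp
  [135,141): 6 bp
  [141,155): 14 bp
  [155,165): 10 bp
  [165,179): 14 bp
  [179,188): 9 bp
  [188,193): 5 bp
  [193,208): 15 bp
  [208,225): 17 bp
  [225,230): 5 bp
  [230,242): 12 bp
  [242,251): 9 bp
  [251,262): 11 bp
  [262,264): 2 bp

[2,2,5,5,5,6,6,8,9,9,9,9,9,9,10,10,11,11,12,12,13,14,14,14,15,17,18]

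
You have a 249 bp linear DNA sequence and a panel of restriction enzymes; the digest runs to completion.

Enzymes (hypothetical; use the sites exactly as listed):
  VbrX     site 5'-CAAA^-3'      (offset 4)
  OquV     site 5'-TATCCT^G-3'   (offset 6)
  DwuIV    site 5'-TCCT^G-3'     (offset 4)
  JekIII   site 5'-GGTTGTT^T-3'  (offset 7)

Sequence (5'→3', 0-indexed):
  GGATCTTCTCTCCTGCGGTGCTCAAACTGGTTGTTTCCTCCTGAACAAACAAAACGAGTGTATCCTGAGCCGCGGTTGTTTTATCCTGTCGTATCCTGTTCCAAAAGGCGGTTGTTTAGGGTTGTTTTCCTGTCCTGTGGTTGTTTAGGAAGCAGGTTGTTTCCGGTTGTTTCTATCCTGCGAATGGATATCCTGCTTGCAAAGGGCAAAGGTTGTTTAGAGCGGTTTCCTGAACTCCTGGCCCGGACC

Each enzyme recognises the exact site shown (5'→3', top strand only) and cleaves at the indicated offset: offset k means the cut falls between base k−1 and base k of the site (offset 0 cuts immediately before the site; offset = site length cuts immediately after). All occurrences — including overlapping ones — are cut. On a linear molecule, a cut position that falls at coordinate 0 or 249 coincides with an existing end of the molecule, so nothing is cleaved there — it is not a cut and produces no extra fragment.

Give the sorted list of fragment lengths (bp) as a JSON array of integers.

Scan for sites:
  VbrX (CAAA, off=4): starts [22, 45, 49, 101, 199, 206] → cuts [26, 49, 53, 105, 203, 210]
  OquV (TATCCTG, off=6): starts [60, 81, 91, 173, 188] → cuts [66, 87, 97, 179, 194]
  DwuIV (TCCTG, off=4): starts [10, 38, 62, 83, 93, 127, 132, 175, 190, 227, 235] → cuts [14, 42, 66, 87, 97, 131, 136, 179, 194, 231, 239]
  JekIII (GGTTGTTT, off=7): starts [28, 73, 109, 119, 138, 154, 164, 210] → cuts [35, 80, 116, 126, 145, 161, 171, 217]

Pooled cuts: [14, 26, 35, 42, 49, 53, 66, 80, 87, 97, 105, 116, 126, 131, 136, 145, 161, 171, 179, 194, 203, 210, 217, 231, 239]

Fragments:
  [0,14): 14 bp
  [14,26): 12 bp
  [26,35): 9 bp
  [35,42): 7 bp
  [42,49): 7 bp
  [49,53): 4 bp
  [53,66): 13 bp
  [66,80): 14 bp
  [80,87): 7 bp
  [87,97): 10 bp
  [97,105): 8 bp
  [105,116): 11 bp
  [116,126): 10 bp
  [126,131): 5 bp
  [131,136): 5 bp
  [136,145): 9 bp
  [145,161): 16 bp
  [161,171): 10 bp
  [171,179): 8 bp
  [179,194): 15 bp
  [194,203): 9 bp
  [203,210): 7 bp
  [210,217): 7 bp
  [217,231): 14 bp
  [231,239): 8 bp
  [239,249): 10 bp

[4,5,5,7,7,7,7,7,8,8,8,9,9,9,10,10,10,10,11,12,13,14,14,14,15,16]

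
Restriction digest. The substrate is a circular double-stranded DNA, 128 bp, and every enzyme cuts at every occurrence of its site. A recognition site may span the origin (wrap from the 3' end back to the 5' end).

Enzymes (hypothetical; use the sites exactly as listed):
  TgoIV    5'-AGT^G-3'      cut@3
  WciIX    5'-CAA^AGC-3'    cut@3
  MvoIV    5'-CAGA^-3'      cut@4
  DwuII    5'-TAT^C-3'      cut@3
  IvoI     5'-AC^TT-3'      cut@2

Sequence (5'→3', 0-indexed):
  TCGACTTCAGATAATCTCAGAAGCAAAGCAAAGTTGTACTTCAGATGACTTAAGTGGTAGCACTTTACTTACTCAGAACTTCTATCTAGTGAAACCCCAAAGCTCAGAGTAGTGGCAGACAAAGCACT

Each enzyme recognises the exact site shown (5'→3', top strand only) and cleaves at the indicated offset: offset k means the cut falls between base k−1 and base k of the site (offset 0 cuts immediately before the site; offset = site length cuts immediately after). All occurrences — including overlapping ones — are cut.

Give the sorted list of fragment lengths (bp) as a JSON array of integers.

Site scan:
  TgoIV AGTG/3: at [52, 87, 110] ⇒ [55, 90, 113]
  WciIX CAAAGC/3: at [23, 97, 119] ⇒ [26, 100, 122]
  MvoIV CAGA/4: at [7, 17, 41, 73, 104, 115] ⇒ [11, 21, 45, 77, 108, 119]
  DwuII TATC/3: at [82] ⇒ [85]
  IvoI ACTT/2: at [3, 37, 47, 61, 66, 77, 125] ⇒ [5, 39, 49, 63, 68, 79, 127]

Pooled cuts: [5, 11, 21, 26, 39, 45, 49, 55, 63, 68, 77, 79, 85, 90, 100, 108, 113, 119, 122, 127]

Fragment lengths:
  5→11: 6 bp
  11→21: 10 bp
  21→26: 5 bp
  26→39: 13 bp
  39→45: 6 bp
  45→49: 4 bp
  49→55: 6 bp
  55→63: 8 bp
  63→68: 5 bp
  68→77: 9 bp
  77→79: 2 bp
  79→85: 6 bp
  85→90: 5 bp
  90→100: 10 bp
  100→108: 8 bp
  108→113: 5 bp
  113→119: 6 bp
  119→122: 3 bp
  122→127: 5 bp
  127→5 (wrap): 128-127+5 = 6 bp

[2,3,4,5,5,5,5,5,6,6,6,6,6,6,8,8,9,10,10,13]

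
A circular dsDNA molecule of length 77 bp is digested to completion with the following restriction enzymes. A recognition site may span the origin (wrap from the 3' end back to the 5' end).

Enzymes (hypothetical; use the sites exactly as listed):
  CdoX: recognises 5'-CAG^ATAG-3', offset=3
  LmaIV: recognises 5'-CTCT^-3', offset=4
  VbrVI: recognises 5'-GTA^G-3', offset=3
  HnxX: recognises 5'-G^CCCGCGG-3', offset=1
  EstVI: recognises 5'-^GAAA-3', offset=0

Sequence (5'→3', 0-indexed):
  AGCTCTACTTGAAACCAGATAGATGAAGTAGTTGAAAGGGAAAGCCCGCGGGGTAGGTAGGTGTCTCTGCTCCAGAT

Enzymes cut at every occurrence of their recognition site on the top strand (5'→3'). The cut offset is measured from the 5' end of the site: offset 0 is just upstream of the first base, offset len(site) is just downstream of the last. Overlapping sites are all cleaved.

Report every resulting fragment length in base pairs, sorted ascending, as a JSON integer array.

Scan for sites:
  CdoX CAGATAG/3: at [15, 72] ⇒ [18, 75]
  LmaIV CTCT/4: at [2, 64] ⇒ [6, 68]
  VbrVI GTAG/3: at [27, 52, 56] ⇒ [30, 55, 59]
  HnxX GCCCGCGG/1: at [43] ⇒ [44]
  EstVI GAAA/0: at [10, 33, 39] ⇒ [10, 33, 39]

Pooled cuts: [6, 10, 18, 30, 33, 39, 44, 55, 59, 68, 75]

Fragments:
  6→10: 4 bp
  10→18: 8 bp
  18→30: 12 bp
  30→33: 3 bp
  33→39: 6 bp
  39→44: 5 bp
  44→55: 11 bp
  55→59: 4 bp
  59→68: 9 bp
  68→75: 7 bp
  75→6 (wrap): 77-75+6 = 8 bp

[3,4,4,5,6,7,8,8,9,11,12]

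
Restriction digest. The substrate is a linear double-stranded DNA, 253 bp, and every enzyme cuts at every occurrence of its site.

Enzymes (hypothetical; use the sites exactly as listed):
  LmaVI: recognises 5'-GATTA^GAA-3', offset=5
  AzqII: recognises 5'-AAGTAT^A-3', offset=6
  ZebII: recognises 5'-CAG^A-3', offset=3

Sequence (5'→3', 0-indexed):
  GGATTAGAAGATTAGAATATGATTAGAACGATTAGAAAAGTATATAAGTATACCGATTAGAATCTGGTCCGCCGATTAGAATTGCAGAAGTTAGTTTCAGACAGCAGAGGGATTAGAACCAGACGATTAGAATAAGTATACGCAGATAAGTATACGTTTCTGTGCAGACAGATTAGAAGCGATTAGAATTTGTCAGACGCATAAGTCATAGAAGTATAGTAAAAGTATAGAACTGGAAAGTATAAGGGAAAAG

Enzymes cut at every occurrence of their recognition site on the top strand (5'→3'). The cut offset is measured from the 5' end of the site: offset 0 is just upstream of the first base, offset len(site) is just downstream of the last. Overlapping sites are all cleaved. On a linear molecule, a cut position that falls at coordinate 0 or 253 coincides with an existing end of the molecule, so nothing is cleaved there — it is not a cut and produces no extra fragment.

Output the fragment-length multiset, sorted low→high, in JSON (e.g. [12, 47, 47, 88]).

Scan for sites:
  LmaVI (GATTAGAA, off=5): starts [1, 9, 20, 29, 54, 73, 110, 124, 170, 180] → cuts [6, 14, 25, 34, 59, 78, 115, 129, 175, 185]
  AzqII (AAGTATA, off=6): starts [37, 45, 133, 147, 211, 222, 237] → cuts [43, 51, 139, 153, 217, 228, 243]
  ZebII (CAGA, off=3): starts [84, 97, 104, 119, 142, 164, 168, 193] → cuts [87, 100, 107, 122, 145, 167, 171, 196]

All cut coordinates (distinct, sorted): [6, 14, 25, 34, 43, 51, 59, 78, 87, 100, 107, 115, 122, 129, 139, 145, 153, 167, 171, 175, 185, 196, 217, 228, 243]

Fragments:
  [0,6): 6 bp
  [6,14): 8 bp
  [14,25): 11 bp
  [25,34): 9 bp
  [34,43): 9 bp
  [43,51): 8 bp
  [51,59): 8 bp
  [59,78): 19 bp
  [78,87): 9 bp
  [87,100): 13 bp
  [100,107): 7 bp
  [107,115): 8 bp
  [115,122): 7 bp
  [122,129): 7 bp
  [129,139): 10 bp
  [139,145): 6 bp
  [145,153): 8 bp
  [153,167): 14 bp
  [167,171): 4 bp
  [171,175): 4 bp
  [175,185): 10 bp
  [185,196): 11 bp
  [196,217): 21 bp
  [217,228): 11 bp
  [228,243): 15 bp
  [243,253): 10 bp

[4,4,6,6,7,7,7,8,8,8,8,8,9,9,9,10,10,10,11,11,11,13,14,15,19,21]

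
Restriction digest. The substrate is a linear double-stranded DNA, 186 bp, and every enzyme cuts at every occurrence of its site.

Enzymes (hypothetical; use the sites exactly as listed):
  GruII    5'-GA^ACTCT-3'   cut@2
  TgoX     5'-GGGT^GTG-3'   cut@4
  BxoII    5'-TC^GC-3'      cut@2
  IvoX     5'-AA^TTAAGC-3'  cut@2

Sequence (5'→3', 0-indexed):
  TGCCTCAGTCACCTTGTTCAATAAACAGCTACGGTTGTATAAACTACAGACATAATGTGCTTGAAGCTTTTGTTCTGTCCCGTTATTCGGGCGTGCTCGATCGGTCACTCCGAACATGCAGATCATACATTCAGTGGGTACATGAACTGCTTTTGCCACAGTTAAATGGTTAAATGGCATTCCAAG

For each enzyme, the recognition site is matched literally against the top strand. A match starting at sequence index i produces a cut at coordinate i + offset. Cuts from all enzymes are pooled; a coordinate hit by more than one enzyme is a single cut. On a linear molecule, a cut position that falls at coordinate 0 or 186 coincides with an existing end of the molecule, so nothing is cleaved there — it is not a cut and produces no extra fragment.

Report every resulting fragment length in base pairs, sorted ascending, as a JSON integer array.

Scan for sites:
  GruII (GAACTCT, off=2): no sites
  TgoX (GGGTGTG, off=4): no sites
  BxoII (TCGC, off=2): no sites
  IvoX (AATTAAGC, off=2): no sites

All cut coordinates (distinct, sorted): ∅

Fragments:
  no cuts → one linear fragment of 186 bp

[186]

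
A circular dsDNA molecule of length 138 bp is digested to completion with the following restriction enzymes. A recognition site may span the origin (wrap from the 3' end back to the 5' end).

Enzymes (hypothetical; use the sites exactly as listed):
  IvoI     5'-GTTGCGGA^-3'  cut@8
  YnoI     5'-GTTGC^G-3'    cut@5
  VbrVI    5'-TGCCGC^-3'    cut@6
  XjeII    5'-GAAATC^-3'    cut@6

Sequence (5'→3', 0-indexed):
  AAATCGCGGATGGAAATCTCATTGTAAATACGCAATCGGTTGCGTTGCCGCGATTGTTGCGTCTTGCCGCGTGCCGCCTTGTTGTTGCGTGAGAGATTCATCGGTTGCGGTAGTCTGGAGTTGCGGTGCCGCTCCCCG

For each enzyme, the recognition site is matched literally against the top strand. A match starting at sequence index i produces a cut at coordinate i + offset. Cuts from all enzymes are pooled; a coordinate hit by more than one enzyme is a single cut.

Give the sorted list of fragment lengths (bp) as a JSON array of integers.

Site scan:
  IvoI (GTTGCGGA, off=8): no sites
  YnoI (GTTGCG, off=5): starts [38, 55, 83, 103, 119] → cuts [43, 60, 88, 108, 124]
  VbrVI (TGCCGC, off=6): starts [45, 64, 71, 126] → cuts [51, 70, 77, 132]
  XjeII (GAAATC, off=6): starts [12, 137] → cuts [5, 18]

Pooled cuts: [5, 18, 43, 51, 60, 70, 77, 88, 108, 124, 132]

Fragment lengths:
  5→18: 13 bp
  18→43: 25 bp
  43→51: 8 bp
  51→60: 9 bp
  60→70: 10 bp
  70→77: 7 bp
  77→88: 11 bp
  88→108: 20 bp
  108→124: 16 bp
  124→132: 8 bp
  132→5 (wrap): 138-132+5 = 11 bp

[7,8,8,9,10,11,11,13,16,20,25]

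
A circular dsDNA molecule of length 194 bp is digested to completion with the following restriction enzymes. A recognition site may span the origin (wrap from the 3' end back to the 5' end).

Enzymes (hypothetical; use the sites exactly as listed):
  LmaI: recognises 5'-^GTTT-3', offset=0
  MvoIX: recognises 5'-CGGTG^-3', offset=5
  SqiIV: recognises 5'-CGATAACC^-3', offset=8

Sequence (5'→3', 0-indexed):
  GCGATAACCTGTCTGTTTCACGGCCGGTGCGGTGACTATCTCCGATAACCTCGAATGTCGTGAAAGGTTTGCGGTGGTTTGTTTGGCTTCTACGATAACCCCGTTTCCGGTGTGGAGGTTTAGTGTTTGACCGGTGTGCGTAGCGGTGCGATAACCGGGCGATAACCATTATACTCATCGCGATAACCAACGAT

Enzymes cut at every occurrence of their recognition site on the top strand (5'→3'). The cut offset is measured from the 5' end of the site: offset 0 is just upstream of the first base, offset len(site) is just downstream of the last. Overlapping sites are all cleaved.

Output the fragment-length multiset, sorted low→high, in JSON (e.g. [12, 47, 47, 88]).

[2,4,5,5,5,7,8,10,10,11,12,12,15,15,16,16,20,21]

Site scan:
  LmaI (GTTT, off=0): starts [14, 66, 76, 80, 102, 117, 124] → cuts [14, 66, 76, 80, 102, 117, 124]
  MvoIX (CGGTG, off=5): starts [24, 29, 71, 107, 131, 143] → cuts [29, 34, 76, 112, 136, 148]
  SqiIV (CGATAACC, off=8): starts [1, 42, 92, 148, 159, 180] → cuts [9, 50, 100, 156, 167, 188]

All cut coordinates (distinct, sorted): [9, 14, 29, 34, 50, 66, 76, 80, 100, 102, 112, 117, 124, 136, 148, 156, 167, 188]

Fragment lengths:
  9→14: 5 bp
  14→29: 15 bp
  29→34: 5 bp
  34→50: 16 bp
  50→66: 16 bp
  66→76: 10 bp
  76→80: 4 bp
  80→100: 20 bp
  100→102: 2 bp
  102→112: 10 bp
  112→117: 5 bp
  117→124: 7 bp
  124→136: 12 bp
  136→148: 12 bp
  148→156: 8 bp
  156→167: 11 bp
  167→188: 21 bp
  188→9 (wrap): 194-188+9 = 15 bp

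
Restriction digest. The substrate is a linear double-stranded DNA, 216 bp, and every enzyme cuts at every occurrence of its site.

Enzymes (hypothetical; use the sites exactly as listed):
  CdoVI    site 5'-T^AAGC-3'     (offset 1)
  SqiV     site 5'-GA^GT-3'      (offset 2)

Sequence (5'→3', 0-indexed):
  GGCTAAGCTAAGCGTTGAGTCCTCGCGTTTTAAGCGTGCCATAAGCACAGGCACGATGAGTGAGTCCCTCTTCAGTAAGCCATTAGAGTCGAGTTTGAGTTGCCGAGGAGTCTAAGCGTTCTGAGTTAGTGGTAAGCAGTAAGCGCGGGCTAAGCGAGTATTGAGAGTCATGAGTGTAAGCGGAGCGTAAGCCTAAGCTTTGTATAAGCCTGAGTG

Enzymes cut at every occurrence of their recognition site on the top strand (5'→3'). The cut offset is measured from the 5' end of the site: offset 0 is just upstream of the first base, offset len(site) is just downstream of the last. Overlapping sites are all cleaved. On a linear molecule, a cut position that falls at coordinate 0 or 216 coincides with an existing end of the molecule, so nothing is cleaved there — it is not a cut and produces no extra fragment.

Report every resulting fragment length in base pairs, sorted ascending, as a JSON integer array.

[3,4,4,4,4,5,5,6,6,6,7,7,8,9,9,9,11,11,11,11,11,11,11,13,13,17]

Per-enzyme occurrences:
  CdoVI TAAGC/1: at [3, 8, 30, 41, 75, 112, 132, 139, 150, 176, 187, 193, 204] ⇒ [4, 9, 31, 42, 76, 113, 133, 140, 151, 177, 188, 194, 205]
  SqiV GAGT/2: at [16, 57, 61, 85, 90, 96, 107, 122, 155, 164, 171, 211] ⇒ [18, 59, 63, 87, 92, 98, 109, 124, 157, 166, 173, 213]

All cut coordinates (distinct, sorted): [4, 9, 18, 31, 42, 59, 63, 76, 87, 92, 98, 109, 113, 124, 133, 140, 151, 157, 166, 173, 177, 188, 194, 205, 213]

Fragment lengths:
  [0,4): 4 bp
  [4,9): 5 bp
  [9,18): 9 bp
  [18,31): 13 bp
  [31,42): 11 bp
  [42,59): 17 bp
  [59,63): 4 bp
  [63,76): 13 bp
  [76,87): 11 bp
  [87,92): 5 bp
  [92,98): 6 bp
  [98,109): 11 bp
  [109,113): 4 bp
  [113,124): 11 bp
  [124,133): 9 bp
  [133,140): 7 bp
  [140,151): 11 bp
  [151,157): 6 bp
  [157,166): 9 bp
  [166,173): 7 bp
  [173,177): 4 bp
  [177,188): 11 bp
  [188,194): 6 bp
  [194,205): 11 bp
  [205,213): 8 bp
  [213,216): 3 bp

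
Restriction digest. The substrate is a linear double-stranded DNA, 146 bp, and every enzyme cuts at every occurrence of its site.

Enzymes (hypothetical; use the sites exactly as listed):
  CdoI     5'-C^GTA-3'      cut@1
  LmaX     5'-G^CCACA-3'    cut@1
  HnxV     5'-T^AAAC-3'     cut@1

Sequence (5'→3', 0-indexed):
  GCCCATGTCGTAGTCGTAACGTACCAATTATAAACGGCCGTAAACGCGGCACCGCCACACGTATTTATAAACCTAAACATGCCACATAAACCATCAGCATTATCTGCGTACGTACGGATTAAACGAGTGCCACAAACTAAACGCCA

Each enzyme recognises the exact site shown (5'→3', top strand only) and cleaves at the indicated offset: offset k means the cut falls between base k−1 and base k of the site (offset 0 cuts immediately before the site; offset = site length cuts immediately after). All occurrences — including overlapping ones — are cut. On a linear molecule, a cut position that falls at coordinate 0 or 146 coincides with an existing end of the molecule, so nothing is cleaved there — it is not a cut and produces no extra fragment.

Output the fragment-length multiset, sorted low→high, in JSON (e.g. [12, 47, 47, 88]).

Per-enzyme occurrences:
  CdoI CGTA/1: at [8, 14, 19, 38, 59, 106, 110] ⇒ [9, 15, 20, 39, 60, 107, 111]
  LmaX GCCACA/1: at [53, 80, 128] ⇒ [54, 81, 129]
  HnxV TAAAC/1: at [30, 40, 67, 73, 86, 119, 137] ⇒ [31, 41, 68, 74, 87, 120, 138]

All cut coordinates (distinct, sorted): [9, 15, 20, 31, 39, 41, 54, 60, 68, 74, 81, 87, 107, 111, 120, 129, 138]

Fragment lengths:
  [0,9): 9 bp
  [9,15): 6 bp
  [15,20): 5 bp
  [20,31): 11 bp
  [31,39): 8 bp
  [39,41): 2 bp
  [41,54): 13 bp
  [54,60): 6 bp
  [60,68): 8 bp
  [68,74): 6 bp
  [74,81): 7 bp
  [81,87): 6 bp
  [87,107): 20 bp
  [107,111): 4 bp
  [111,120): 9 bp
  [120,129): 9 bp
  [129,138): 9 bp
  [138,146): 8 bp

[2,4,5,6,6,6,6,7,8,8,8,9,9,9,9,11,13,20]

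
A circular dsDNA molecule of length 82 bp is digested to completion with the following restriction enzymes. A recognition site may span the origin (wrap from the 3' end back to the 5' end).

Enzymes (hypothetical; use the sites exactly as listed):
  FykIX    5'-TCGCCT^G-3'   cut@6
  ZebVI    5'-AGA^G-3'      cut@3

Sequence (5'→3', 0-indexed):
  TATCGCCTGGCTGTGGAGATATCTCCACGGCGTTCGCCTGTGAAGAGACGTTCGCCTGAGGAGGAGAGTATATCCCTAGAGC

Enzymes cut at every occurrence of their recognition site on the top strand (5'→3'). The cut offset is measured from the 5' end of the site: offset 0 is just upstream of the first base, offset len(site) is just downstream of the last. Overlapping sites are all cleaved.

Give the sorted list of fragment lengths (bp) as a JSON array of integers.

Per-enzyme occurrences:
  FykIX TCGCCTG/6: at [2, 33, 51] ⇒ [8, 39, 57]
  ZebVI AGAG/3: at [43, 64, 77] ⇒ [46, 67, 80]

All cut coordinates (distinct, sorted): [8, 39, 46, 57, 67, 80]

Fragments:
  8→39: 31 bp
  39→46: 7 bp
  46→57: 11 bp
  57→67: 10 bp
  67→80: 13 bp
  80→8 (wrap): 82-80+8 = 10 bp

[7,10,10,11,13,31]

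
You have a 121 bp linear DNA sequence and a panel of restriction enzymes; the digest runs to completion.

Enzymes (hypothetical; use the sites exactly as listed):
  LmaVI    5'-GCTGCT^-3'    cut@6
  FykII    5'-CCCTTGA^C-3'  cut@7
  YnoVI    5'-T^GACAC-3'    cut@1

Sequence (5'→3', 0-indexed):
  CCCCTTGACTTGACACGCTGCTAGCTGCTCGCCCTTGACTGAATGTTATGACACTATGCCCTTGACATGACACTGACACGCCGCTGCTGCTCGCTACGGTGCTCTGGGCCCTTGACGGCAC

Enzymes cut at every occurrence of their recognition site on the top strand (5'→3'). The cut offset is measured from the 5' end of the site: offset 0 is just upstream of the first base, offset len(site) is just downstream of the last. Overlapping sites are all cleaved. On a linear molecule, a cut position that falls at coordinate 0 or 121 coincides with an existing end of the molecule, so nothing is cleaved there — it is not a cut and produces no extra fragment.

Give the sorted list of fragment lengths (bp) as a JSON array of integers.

[3,3,3,6,6,7,8,9,11,11,14,16,24]

Per-enzyme occurrences:
  LmaVI GCTGCT/6: at [16, 23, 82, 85] ⇒ [22, 29, 88, 91]
  FykII CCCTTGAC/7: at [1, 31, 58, 108] ⇒ [8, 38, 65, 115]
  YnoVI TGACAC/1: at [10, 48, 67, 73] ⇒ [11, 49, 68, 74]

All cut coordinates (distinct, sorted): [8, 11, 22, 29, 38, 49, 65, 68, 74, 88, 91, 115]

Fragments:
  [0,8): 8 bp
  [8,11): 3 bp
  [11,22): 11 bp
  [22,29): 7 bp
  [29,38): 9 bp
  [38,49): 11 bp
  [49,65): 16 bp
  [65,68): 3 bp
  [68,74): 6 bp
  [74,88): 14 bp
  [88,91): 3 bp
  [91,115): 24 bp
  [115,121): 6 bp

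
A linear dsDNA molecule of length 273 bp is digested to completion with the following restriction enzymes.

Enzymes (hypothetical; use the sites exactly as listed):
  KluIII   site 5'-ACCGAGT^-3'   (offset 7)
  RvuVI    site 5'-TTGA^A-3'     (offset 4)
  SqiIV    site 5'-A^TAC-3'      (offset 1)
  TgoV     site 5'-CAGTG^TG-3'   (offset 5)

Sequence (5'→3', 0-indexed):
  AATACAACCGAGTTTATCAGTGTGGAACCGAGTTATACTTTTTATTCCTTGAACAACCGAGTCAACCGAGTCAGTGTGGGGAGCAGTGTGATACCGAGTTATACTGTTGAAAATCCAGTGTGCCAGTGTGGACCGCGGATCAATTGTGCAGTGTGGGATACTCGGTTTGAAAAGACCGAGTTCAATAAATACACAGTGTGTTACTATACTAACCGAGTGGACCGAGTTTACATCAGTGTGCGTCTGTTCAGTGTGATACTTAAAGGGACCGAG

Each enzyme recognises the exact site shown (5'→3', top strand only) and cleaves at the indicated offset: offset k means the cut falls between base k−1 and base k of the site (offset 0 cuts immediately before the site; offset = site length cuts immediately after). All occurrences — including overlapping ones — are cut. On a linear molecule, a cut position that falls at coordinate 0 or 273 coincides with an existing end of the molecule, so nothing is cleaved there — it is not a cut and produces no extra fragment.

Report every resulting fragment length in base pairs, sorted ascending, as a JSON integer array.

[2,2,2,3,3,5,5,8,8,8,8,9,9,9,9,9,10,10,11,11,11,11,12,12,12,15,17,17,25]

Per-enzyme occurrences:
  KluIII (ACCGAGT, off=7): starts [6, 26, 55, 64, 92, 174, 211, 220] → cuts [13, 33, 62, 71, 99, 181, 218, 227]
  RvuVI (TTGAA, off=4): starts [48, 106, 166] → cuts [52, 110, 170]
  SqiIV (ATAC, off=1): starts [1, 34, 90, 100, 157, 188, 205, 255] → cuts [2, 35, 91, 101, 158, 189, 206, 256]
  TgoV (CAGTGTG, off=5): starts [17, 71, 83, 115, 123, 148, 193, 233, 248] → cuts [22, 76, 88, 120, 128, 153, 198, 238, 253]

All cut coordinates (distinct, sorted): [2, 13, 22, 33, 35, 52, 62, 71, 76, 88, 91, 99, 101, 110, 120, 128, 153, 158, 170, 181, 189, 198, 206, 218, 227, 238, 253, 256]

Fragment lengths:
  [0,2): 2 bp
  [2,13): 11 bp
  [13,22): 9 bp
  [22,33): 11 bp
  [33,35): 2 bp
  [35,52): 17 bp
  [52,62): 10 bp
  [62,71): 9 bp
  [71,76): 5 bp
  [76,88): 12 bp
  [88,91): 3 bp
  [91,99): 8 bp
  [99,101): 2 bp
  [101,110): 9 bp
  [110,120): 10 bp
  [120,128): 8 bp
  [128,153): 25 bp
  [153,158): 5 bp
  [158,170): 12 bp
  [170,181): 11 bp
  [181,189): 8 bp
  [189,198): 9 bp
  [198,206): 8 bp
  [206,218): 12 bp
  [218,227): 9 bp
  [227,238): 11 bp
  [238,253): 15 bp
  [253,256): 3 bp
  [256,273): 17 bp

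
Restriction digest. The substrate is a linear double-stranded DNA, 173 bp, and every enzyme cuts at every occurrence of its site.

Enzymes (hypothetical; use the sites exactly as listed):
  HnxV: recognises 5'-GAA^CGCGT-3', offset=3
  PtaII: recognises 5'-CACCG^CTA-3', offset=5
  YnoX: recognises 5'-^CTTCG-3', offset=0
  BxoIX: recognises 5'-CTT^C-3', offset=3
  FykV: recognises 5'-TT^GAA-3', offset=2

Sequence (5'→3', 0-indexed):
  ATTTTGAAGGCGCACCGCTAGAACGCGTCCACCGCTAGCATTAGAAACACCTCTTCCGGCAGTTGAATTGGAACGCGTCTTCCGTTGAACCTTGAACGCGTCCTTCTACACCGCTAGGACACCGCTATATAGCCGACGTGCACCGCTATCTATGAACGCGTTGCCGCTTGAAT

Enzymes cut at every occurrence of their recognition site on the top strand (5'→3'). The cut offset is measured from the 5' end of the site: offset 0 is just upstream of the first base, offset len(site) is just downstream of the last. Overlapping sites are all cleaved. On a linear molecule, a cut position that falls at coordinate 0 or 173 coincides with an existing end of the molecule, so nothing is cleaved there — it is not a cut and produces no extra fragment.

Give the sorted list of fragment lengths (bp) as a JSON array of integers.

[3,4,5,5,6,7,8,8,9,9,9,11,11,11,12,13,21,21]

Site scan:
  HnxV GAACGCGT/3: at [20, 70, 93, 153] ⇒ [23, 73, 96, 156]
  PtaII CACCGCTA/5: at [12, 29, 108, 119, 140] ⇒ [17, 34, 113, 124, 145]
  YnoX (CTTCG, off=0): no sites
  BxoIX CTTC/3: at [52, 78, 102] ⇒ [55, 81, 105]
  FykV TTGAA/2: at [3, 62, 84, 91, 167] ⇒ [5, 64, 86, 93, 169]

All cut coordinates (distinct, sorted): [5, 17, 23, 34, 55, 64, 73, 81, 86, 93, 96, 105, 113, 124, 145, 156, 169]

Fragments:
  [0,5): 5 bp
  [5,17): 12 bp
  [17,23): 6 bp
  [23,34): 11 bp
  [34,55): 21 bp
  [55,64): 9 bp
  [64,73): 9 bp
  [73,81): 8 bp
  [81,86): 5 bp
  [86,93): 7 bp
  [93,96): 3 bp
  [96,105): 9 bp
  [105,113): 8 bp
  [113,124): 11 bp
  [124,145): 21 bp
  [145,156): 11 bp
  [156,169): 13 bp
  [169,173): 4 bp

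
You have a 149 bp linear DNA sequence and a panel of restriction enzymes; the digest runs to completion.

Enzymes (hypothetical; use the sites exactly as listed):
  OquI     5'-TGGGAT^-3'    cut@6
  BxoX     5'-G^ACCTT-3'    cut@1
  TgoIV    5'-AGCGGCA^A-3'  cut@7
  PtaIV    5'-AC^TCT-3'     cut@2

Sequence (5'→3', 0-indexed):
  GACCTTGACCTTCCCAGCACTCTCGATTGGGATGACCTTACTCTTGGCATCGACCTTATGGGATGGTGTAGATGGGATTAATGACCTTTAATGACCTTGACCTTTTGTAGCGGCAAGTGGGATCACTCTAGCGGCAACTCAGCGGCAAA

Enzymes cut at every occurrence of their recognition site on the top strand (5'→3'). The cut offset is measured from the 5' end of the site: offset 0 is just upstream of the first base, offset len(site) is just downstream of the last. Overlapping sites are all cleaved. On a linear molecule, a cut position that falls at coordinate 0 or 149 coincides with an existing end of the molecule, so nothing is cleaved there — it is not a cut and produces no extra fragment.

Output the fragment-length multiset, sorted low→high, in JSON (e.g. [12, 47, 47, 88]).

[1,1,2,3,5,6,6,7,8,10,10,11,11,12,13,13,14,16]

Site scan:
  OquI TGGGAT/6: at [27, 58, 72, 117] ⇒ [33, 64, 78, 123]
  BxoX GACCTT/1: at [0, 6, 33, 51, 82, 92, 98] ⇒ [1, 7, 34, 52, 83, 93, 99]
  TgoIV AGCGGCAA/7: at [108, 129, 140] ⇒ [115, 136, 147]
  PtaIV ACTCT/2: at [18, 39, 124] ⇒ [20, 41, 126]

Pooled cuts: [1, 7, 20, 33, 34, 41, 52, 64, 78, 83, 93, 99, 115, 123, 126, 136, 147]

Fragments:
  [0,1): 1 bp
  [1,7): 6 bp
  [7,20): 13 bp
  [20,33): 13 bp
  [33,34): 1 bp
  [34,41): 7 bp
  [41,52): 11 bp
  [52,64): 12 bp
  [64,78): 14 bp
  [78,83): 5 bp
  [83,93): 10 bp
  [93,99): 6 bp
  [99,115): 16 bp
  [115,123): 8 bp
  [123,126): 3 bp
  [126,136): 10 bp
  [136,147): 11 bp
  [147,149): 2 bp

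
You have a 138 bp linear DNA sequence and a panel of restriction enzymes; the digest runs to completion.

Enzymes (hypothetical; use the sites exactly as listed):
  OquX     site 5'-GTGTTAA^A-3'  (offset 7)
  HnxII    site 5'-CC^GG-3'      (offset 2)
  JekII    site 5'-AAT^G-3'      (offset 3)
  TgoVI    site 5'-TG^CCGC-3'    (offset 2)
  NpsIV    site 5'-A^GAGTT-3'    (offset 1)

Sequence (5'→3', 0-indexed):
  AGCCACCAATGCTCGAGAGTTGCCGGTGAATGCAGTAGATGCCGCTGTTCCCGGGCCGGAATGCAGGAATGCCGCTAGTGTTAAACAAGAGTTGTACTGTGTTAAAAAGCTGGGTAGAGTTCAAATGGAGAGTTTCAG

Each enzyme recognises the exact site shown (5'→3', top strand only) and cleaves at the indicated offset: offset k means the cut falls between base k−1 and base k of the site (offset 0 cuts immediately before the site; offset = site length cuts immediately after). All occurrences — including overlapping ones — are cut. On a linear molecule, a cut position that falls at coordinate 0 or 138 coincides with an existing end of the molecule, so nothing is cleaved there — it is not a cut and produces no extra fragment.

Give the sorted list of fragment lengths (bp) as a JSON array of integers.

Scan for sites:
  OquX (GTGTTAAA, off=7): starts [77, 98] → cuts [84, 105]
  HnxII (CCGG, off=2): starts [22, 50, 55] → cuts [24, 52, 57]
  JekII (AATG, off=3): starts [7, 28, 59, 67, 123] → cuts [10, 31, 62, 70, 126]
  TgoVI (TGCCGC, off=2): starts [39, 69] → cuts [41, 71]
  NpsIV (AGAGTT, off=1): starts [15, 87, 115, 128] → cuts [16, 88, 116, 129]

All cut coordinates (distinct, sorted): [10, 16, 24, 31, 41, 52, 57, 62, 70, 71, 84, 88, 105, 116, 126, 129]

Fragments:
  [0,10): 10 bp
  [10,16): 6 bp
  [16,24): 8 bp
  [24,31): 7 bp
  [31,41): 10 bp
  [41,52): 11 bp
  [52,57): 5 bp
  [57,62): 5 bp
  [62,70): 8 bp
  [70,71): 1 bp
  [71,84): 13 bp
  [84,88): 4 bp
  [88,105): 17 bp
  [105,116): 11 bp
  [116,126): 10 bp
  [126,129): 3 bp
  [129,138): 9 bp

[1,3,4,5,5,6,7,8,8,9,10,10,10,11,11,13,17]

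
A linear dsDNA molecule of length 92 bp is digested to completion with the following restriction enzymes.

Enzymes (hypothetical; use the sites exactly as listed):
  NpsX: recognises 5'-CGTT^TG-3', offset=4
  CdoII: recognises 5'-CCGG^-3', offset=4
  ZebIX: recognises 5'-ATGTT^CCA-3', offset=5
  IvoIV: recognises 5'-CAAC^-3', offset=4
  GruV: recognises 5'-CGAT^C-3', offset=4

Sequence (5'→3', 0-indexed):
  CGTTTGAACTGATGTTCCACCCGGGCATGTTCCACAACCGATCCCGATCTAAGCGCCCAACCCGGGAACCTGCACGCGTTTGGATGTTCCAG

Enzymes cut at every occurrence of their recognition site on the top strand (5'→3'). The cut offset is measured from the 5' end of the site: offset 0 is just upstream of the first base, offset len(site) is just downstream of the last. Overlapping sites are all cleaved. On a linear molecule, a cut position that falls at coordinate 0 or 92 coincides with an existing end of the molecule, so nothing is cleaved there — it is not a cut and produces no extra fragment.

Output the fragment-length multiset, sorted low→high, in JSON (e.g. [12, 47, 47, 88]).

[4,4,4,4,6,7,7,8,8,12,13,15]

Scan for sites:
  NpsX (CGTTTG, off=4): starts [0, 76] → cuts [4, 80]
  CdoII (CCGG, off=4): starts [20, 61] → cuts [24, 65]
  ZebIX (ATGTTCCA, off=5): starts [11, 26, 83] → cuts [16, 31, 88]
  IvoIV (CAAC, off=4): starts [34, 57] → cuts [38, 61]
  GruV (CGATC, off=4): starts [38, 44] → cuts [42, 48]

All cut coordinates (distinct, sorted): [4, 16, 24, 31, 38, 42, 48, 61, 65, 80, 88]

Fragments:
  [0,4): 4 bp
  [4,16): 12 bp
  [16,24): 8 bp
  [24,31): 7 bp
  [31,38): 7 bp
  [38,42): 4 bp
  [42,48): 6 bp
  [48,61): 13 bp
  [61,65): 4 bp
  [65,80): 15 bp
  [80,88): 8 bp
  [88,92): 4 bp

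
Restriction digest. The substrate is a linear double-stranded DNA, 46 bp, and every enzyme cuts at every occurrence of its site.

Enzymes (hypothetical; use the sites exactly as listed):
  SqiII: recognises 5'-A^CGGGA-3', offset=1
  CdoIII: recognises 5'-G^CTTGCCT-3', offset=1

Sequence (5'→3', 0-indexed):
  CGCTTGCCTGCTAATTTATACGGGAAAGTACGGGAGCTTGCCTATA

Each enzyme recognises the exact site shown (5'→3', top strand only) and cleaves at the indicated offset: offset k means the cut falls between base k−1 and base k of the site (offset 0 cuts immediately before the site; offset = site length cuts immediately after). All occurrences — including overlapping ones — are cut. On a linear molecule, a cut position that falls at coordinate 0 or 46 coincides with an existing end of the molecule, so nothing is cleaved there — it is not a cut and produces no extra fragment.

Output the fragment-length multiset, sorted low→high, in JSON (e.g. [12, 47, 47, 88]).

[2,6,10,10,18]

Per-enzyme occurrences:
  SqiII (ACGGGA, off=1): starts [19, 29] → cuts [20, 30]
  CdoIII (GCTTGCCT, off=1): starts [1, 35] → cuts [2, 36]

All cut coordinates (distinct, sorted): [2, 20, 30, 36]

Fragments:
  [0,2): 2 bp
  [2,20): 18 bp
  [20,30): 10 bp
  [30,36): 6 bp
  [36,46): 10 bp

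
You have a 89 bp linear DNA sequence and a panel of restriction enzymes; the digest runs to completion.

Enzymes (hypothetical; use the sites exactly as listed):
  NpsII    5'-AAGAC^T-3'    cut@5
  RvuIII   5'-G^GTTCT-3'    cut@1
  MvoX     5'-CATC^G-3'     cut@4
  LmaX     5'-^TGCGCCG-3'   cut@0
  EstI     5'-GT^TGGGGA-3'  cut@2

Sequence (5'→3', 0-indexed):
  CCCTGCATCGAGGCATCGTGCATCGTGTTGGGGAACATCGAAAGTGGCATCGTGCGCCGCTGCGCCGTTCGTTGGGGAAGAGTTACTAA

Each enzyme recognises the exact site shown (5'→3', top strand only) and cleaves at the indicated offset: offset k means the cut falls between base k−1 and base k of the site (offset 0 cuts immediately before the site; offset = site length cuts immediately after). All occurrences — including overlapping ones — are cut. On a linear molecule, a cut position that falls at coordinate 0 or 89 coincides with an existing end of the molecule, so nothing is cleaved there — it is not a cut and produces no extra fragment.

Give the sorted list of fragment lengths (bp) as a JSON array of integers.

[1,4,7,8,8,9,11,12,12,17]

Site scan:
  NpsII (AAGACT, off=5): no sites
  RvuIII (GGTTCT, off=1): no sites
  MvoX CATCG/4: at [5, 13, 20, 35, 47] ⇒ [9, 17, 24, 39, 51]
  LmaX TGCGCCG/0: at [52, 60] ⇒ [52, 60]
  EstI GTTGGGGA/2: at [26, 70] ⇒ [28, 72]

Pooled cuts: [9, 17, 24, 28, 39, 51, 52, 60, 72]

Fragments:
  [0,9): 9 bp
  [9,17): 8 bp
  [17,24): 7 bp
  [24,28): 4 bp
  [28,39): 11 bp
  [39,51): 12 bp
  [51,52): 1 bp
  [52,60): 8 bp
  [60,72): 12 bp
  [72,89): 17 bp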